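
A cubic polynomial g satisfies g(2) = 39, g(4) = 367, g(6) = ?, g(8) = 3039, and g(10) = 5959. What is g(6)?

1271

The 4 known points determine the degree-3 polynomial uniquely.
Write g(t) = at^3 + bt^2 + ct + d. Substituting each data point gives a linear system:
  8a + 4b + 2c + d = 39
  64a + 16b + 4c + d = 367
  512a + 64b + 8c + d = 3039
  1000a + 100b + 10c + d = 5959
Solving the system yields a = 6, b = 0, c = -4, d = -1.
So g(t) = 6t^3 - 4t - 1.
Then g(6) = 1271.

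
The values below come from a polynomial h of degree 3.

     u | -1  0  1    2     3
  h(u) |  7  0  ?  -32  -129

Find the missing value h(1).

The 4 known points determine the degree-3 polynomial uniquely.
Write h(u) = au^3 + bu^2 + cu + d. Substituting each data point gives a linear system:
  -a + b - c + d = 7
  d = 0
  8a + 4b + 2c + d = -32
  27a + 9b + 3c + d = -129
Solving the system yields a = -6, b = 3, c = 2, d = 0.
So h(u) = -6u^3 + 3u^2 + 2u.
Then h(1) = -1.

-1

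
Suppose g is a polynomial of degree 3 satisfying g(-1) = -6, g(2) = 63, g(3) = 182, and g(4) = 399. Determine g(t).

Using the Lagrange interpolation formula with nodes -1, 2, 3, 4:
  L_0(t) = (t - 2)(t - 3)(t - 4) / -60
  L_1(t) = (t + 1)(t - 3)(t - 4) / 6
  L_2(t) = (t + 1)(t - 2)(t - 4) / -4
  L_3(t) = (t + 1)(t - 2)(t - 3) / 10
Then g(t) = -6·L_0(t) + 63·L_1(t) + 182·L_2(t) + 399·L_3(t).
Expanding and collecting terms gives g(t) = 5t³ + 4t² + 4t - 1.
Check: g(-1) = -6. ✓

g(t) = 5t^3 + 4t^2 + 4t - 1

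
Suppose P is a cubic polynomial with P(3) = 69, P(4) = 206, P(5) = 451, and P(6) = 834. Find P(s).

Write P(s) = as^3 + bs^2 + cs + d. Substituting each data point gives a linear system:
  27a + 9b + 3c + d = 69
  64a + 16b + 4c + d = 206
  125a + 25b + 5c + d = 451
  216a + 36b + 6c + d = 834
Solving the system yields a = 5, b = -6, c = -6, d = 6.
So P(s) = 5s³ - 6s² - 6s + 6.
Check: P(4) = 206. ✓

P(s) = 5s^3 - 6s^2 - 6s + 6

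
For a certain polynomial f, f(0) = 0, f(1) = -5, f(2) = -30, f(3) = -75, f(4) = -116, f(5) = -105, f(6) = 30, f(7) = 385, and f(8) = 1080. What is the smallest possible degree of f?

Forward differences of the values at u = 0, 1, 2, 3, 4, 5, 6, 7, 8:
  f  : 0  -5  -30  -75  -116  -105  30  385  1080
  Δ  : -5  -25  -45  -41  11  135  355  695
  Δ^2: -20  -20  4  52  124  220  340
  Δ^3: 0  24  48  72  96  120
  Δ^4: 24  24  24  24  24
  Δ^5: 0  0  0  0
  Δ^6: 0  0  0
  Δ^7: 0  0
  Δ^8: 0
The fourth differences are constant (24) and nonzero, while all higher differences vanish, so the minimal degree is 4.

4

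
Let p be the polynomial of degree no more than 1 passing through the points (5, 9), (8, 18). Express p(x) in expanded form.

Using the Lagrange interpolation formula with nodes 5, 8:
  L_0(x) = (x - 8) / -3
  L_1(x) = (x - 5) / 3
Then p(x) = 9·L_0(x) + 18·L_1(x).
Expanding and collecting terms gives p(x) = 3x - 6.
Check: p(8) = 18. ✓

p(x) = 3x - 6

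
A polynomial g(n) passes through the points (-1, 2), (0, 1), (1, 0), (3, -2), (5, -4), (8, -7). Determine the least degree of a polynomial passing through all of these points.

Divided differences on the nodes -1, 0, 1, 3, 5, 8:
  order 0: 2  1  0  -2  -4  -7
  order 1: -1  -1  -1  -1  -1
  order 2: 0  0  0  0
  order 3: 0  0  0
  order 4: 0  0
  order 5: 0
The order-1 divided differences are all -1 (nonzero) and every higher order vanishes, so the data lies on a polynomial of degree exactly 1.

1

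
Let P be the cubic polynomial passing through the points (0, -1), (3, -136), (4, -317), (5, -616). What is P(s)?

Using the Lagrange interpolation formula with nodes 0, 3, 4, 5:
  L_0(s) = (s - 3)(s - 4)(s - 5) / -60
  L_1(s) = s(s - 4)(s - 5) / 6
  L_2(s) = s(s - 3)(s - 5) / -4
  L_3(s) = s(s - 3)(s - 4) / 10
Then P(s) = -1·L_0(s) - 136·L_1(s) - 317·L_2(s) - 616·L_3(s).
Expanding and collecting terms gives P(s) = -5s^3 + s^2 - 3s - 1.
Check: P(4) = -317. ✓

P(s) = -5s^3 + s^2 - 3s - 1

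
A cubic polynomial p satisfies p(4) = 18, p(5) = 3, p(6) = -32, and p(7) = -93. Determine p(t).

p(t) = -t^3 + 5t^2 + t - 2

Write p(t) = at^3 + bt^2 + ct + d. Substituting each data point gives a linear system:
  64a + 16b + 4c + d = 18
  125a + 25b + 5c + d = 3
  216a + 36b + 6c + d = -32
  343a + 49b + 7c + d = -93
Solving the system yields a = -1, b = 5, c = 1, d = -2.
So p(t) = -t³ + 5t² + t - 2.
Check: p(4) = 18. ✓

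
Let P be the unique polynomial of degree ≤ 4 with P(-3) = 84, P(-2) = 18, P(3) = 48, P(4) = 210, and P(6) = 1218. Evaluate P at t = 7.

Write P(t) = at^4 + bt^3 + ct^2 + dt + e. Substituting each data point gives a linear system:
  81a - 27b + 9c - 3d + e = 84
  16a - 8b + 4c - 2d + e = 18
  81a + 27b + 9c + 3d + e = 48
  256a + 64b + 16c + 4d + e = 210
  1296a + 216b + 36c + 6d + e = 1218
Solving the system yields a = 1, b = 0, c = -1, d = -6, e = -6.
So P(t) = t⁴ - t² - 6t - 6.
Then P(7) = 2304.

2304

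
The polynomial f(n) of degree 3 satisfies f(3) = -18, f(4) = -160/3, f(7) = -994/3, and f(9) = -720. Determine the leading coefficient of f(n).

-1

Write f(n) = an^3 + bn^2 + cn + d. Substituting each data point gives a linear system:
  27a + 9b + 3c + d = -18
  64a + 16b + 4c + d = -160/3
  343a + 49b + 7c + d = -994/3
  729a + 81b + 9c + d = -720
Solving the system yields a = -1, b = -1/3, c = 4, d = 0.
So f(n) = -n^3 - (1/3)n^2 + 4n.
The leading coefficient is -1.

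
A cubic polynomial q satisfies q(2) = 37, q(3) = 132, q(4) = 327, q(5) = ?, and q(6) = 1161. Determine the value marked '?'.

The 4 known points determine the degree-3 polynomial uniquely.
Write q(x) = ax^3 + bx^2 + cx + d. Substituting each data point gives a linear system:
  8a + 4b + 2c + d = 37
  27a + 9b + 3c + d = 132
  64a + 16b + 4c + d = 327
  216a + 36b + 6c + d = 1161
Solving the system yields a = 6, b = -4, c = 1, d = 3.
So q(x) = 6x³ - 4x² + x + 3.
Then q(5) = 658.

658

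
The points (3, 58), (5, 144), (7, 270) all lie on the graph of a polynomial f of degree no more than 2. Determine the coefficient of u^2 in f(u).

Write f(u) = au^2 + bu + c. Substituting each data point gives a linear system:
  9a + 3b + c = 58
  25a + 5b + c = 144
  49a + 7b + c = 270
Solving the system yields a = 5, b = 3, c = 4.
So f(u) = 5u^2 + 3u + 4.
The leading coefficient is 5.

5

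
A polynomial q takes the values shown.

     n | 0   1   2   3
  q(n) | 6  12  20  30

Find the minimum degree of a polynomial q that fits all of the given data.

2

Forward differences of the values at n = 0, 1, 2, 3:
  q  : 6  12  20  30
  Δ  : 6  8  10
  Δ^2: 2  2
  Δ^3: 0
The second differences are constant (2) and nonzero, while all higher differences vanish, so the minimal degree is 2.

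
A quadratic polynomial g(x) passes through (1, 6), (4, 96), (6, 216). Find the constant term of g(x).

0

Write g(x) = ax^2 + bx + c. Substituting each data point gives a linear system:
  a + b + c = 6
  16a + 4b + c = 96
  36a + 6b + c = 216
Solving the system yields a = 6, b = 0, c = 0.
So g(x) = 6x^2.
The constant term is 0.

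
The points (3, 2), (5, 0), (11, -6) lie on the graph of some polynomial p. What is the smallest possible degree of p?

Divided differences on the nodes 3, 5, 11:
  order 0: 2  0  -6
  order 1: -1  -1
  order 2: 0
The order-1 divided differences are all -1 (nonzero) and every higher order vanishes, so the data lies on a polynomial of degree exactly 1.

1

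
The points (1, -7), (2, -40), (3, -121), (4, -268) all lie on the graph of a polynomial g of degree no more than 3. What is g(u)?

g(u) = -3u^3 - 6u^2 + 6u - 4

Write g(u) = au^3 + bu^2 + cu + d. Substituting each data point gives a linear system:
  a + b + c + d = -7
  8a + 4b + 2c + d = -40
  27a + 9b + 3c + d = -121
  64a + 16b + 4c + d = -268
Solving the system yields a = -3, b = -6, c = 6, d = -4.
So g(u) = -3u^3 - 6u^2 + 6u - 4.
Check: g(1) = -7. ✓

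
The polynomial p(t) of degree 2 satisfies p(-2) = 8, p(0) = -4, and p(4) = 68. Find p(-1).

Using the Lagrange interpolation formula with nodes -2, 0, 4:
  L_0(t) = t(t - 4) / 12
  L_1(t) = (t + 2)(t - 4) / -8
  L_2(t) = (t + 2)t / 24
Then p(t) = 8·L_0(t) - 4·L_1(t) + 68·L_2(t).
Expanding and collecting terms gives p(t) = 4t^2 + 2t - 4.
Evaluating at t = -1: p(-1) = -2.

-2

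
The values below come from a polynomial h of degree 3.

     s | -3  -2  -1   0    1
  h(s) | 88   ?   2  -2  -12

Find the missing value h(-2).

On equispaced nodes a degree-3 polynomial has vanishing fourth forward difference, so
  h(-3) - 4·h(-2) + 6·h(-1) - 4·h(0) + h(1) = 0.
Substituting the known values and solving for h(-2):
  -4·h(-2) = -96
  h(-2) = 24.

24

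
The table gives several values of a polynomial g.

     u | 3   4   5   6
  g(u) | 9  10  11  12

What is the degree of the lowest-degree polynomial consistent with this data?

1

Forward differences of the values at u = 3, 4, 5, 6:
  g  : 9  10  11  12
  Δ  : 1  1  1
  Δ^2: 0  0
  Δ^3: 0
The first differences are constant (1) and nonzero, while all higher differences vanish, so the minimal degree is 1.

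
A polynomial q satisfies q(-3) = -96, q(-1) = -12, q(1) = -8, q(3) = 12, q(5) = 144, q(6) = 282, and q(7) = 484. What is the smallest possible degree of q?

Divided differences on the nodes -3, -1, 1, 3, 5, 6, 7:
  order 0: -96  -12  -8  12  144  282  484
  order 1: 42  2  10  66  138  202
  order 2: -10  2  14  24  32
  order 3: 2  2  2  2
  order 4: 0  0  0
  order 5: 0  0
  order 6: 0
The order-3 divided differences are all 2 (nonzero) and every higher order vanishes, so the data lies on a polynomial of degree exactly 3.

3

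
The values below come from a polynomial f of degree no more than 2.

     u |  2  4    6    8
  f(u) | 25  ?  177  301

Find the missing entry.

85

The 3 known points determine the degree-2 polynomial uniquely.
Write f(u) = au^2 + bu + c. Substituting each data point gives a linear system:
  4a + 2b + c = 25
  36a + 6b + c = 177
  64a + 8b + c = 301
Solving the system yields a = 4, b = 6, c = -3.
So f(u) = 4u^2 + 6u - 3.
Then f(4) = 85.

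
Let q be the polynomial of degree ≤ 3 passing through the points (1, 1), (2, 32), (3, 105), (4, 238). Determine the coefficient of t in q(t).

Write q(t) = at^3 + bt^2 + ct + d. Substituting each data point gives a linear system:
  a + b + c + d = 1
  8a + 4b + 2c + d = 32
  27a + 9b + 3c + d = 105
  64a + 16b + 4c + d = 238
Solving the system yields a = 3, b = 3, c = 1, d = -6.
So q(t) = 3t³ + 3t² + t - 6.
The coefficient of t is 1.

1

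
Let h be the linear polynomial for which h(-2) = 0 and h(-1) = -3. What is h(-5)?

9

Using the Lagrange interpolation formula with nodes -2, -1:
  L_0(n) = (n + 1) / -1
  L_1(n) = (n + 2) / 1
Then h(n) = 0·L_0(n) - 3·L_1(n).
Expanding and collecting terms gives h(n) = -3n - 6.
Evaluating at n = -5: h(-5) = 9.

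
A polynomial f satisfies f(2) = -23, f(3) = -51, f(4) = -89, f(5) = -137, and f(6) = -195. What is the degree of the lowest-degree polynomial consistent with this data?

Forward differences of the values at s = 2, 3, 4, 5, 6:
  f  : -23  -51  -89  -137  -195
  Δ  : -28  -38  -48  -58
  Δ^2: -10  -10  -10
  Δ^3: 0  0
  Δ^4: 0
The second differences are constant (-10) and nonzero, while all higher differences vanish, so the minimal degree is 2.

2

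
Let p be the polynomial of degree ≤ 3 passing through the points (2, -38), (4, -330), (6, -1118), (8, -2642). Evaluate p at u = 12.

-8858

Using the Lagrange interpolation formula with nodes 2, 4, 6, 8:
  L_0(u) = (u - 4)(u - 6)(u - 8) / -48
  L_1(u) = (u - 2)(u - 6)(u - 8) / 16
  L_2(u) = (u - 2)(u - 4)(u - 8) / -16
  L_3(u) = (u - 2)(u - 4)(u - 6) / 48
Then p(u) = -38·L_0(u) - 330·L_1(u) - 1118·L_2(u) - 2642·L_3(u).
Expanding and collecting terms gives p(u) = -5u^3 - 2u^2 + 6u - 2.
Evaluating at u = 12: p(12) = -8858.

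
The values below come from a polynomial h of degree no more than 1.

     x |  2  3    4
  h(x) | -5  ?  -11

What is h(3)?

-8

The 2 known points determine the degree-1 polynomial uniquely.
Write h(x) = ax + b. Substituting each data point gives a linear system:
  2a + b = -5
  4a + b = -11
Solving the system yields a = -3, b = 1.
So h(x) = -3x + 1.
Then h(3) = -8.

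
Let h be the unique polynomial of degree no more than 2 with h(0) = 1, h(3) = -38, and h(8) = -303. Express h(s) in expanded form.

Write h(s) = as^2 + bs + c. Substituting each data point gives a linear system:
  c = 1
  9a + 3b + c = -38
  64a + 8b + c = -303
Solving the system yields a = -5, b = 2, c = 1.
So h(s) = -5s^2 + 2s + 1.
Check: h(0) = 1. ✓

h(s) = -5s^2 + 2s + 1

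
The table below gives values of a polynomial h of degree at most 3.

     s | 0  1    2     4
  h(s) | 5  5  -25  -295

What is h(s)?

Write h(s) = as^3 + bs^2 + cs + d. Substituting each data point gives a linear system:
  d = 5
  a + b + c + d = 5
  8a + 4b + 2c + d = -25
  64a + 16b + 4c + d = -295
Solving the system yields a = -5, b = 0, c = 5, d = 5.
So h(s) = -5s^3 + 5s + 5.
Check: h(1) = 5. ✓

h(s) = -5s^3 + 5s + 5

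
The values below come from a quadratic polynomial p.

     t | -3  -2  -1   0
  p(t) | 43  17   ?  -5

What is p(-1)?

1

On equispaced nodes a degree-2 polynomial has vanishing third forward difference, so
  - p(-3) + 3·p(-2) - 3·p(-1) + p(0) = 0.
Substituting the known values and solving for p(-1):
  -3·p(-1) = -3
  p(-1) = 1.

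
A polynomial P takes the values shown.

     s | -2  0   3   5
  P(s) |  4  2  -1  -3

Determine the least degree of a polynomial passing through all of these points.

1

Divided differences on the nodes -2, 0, 3, 5:
  order 0: 4  2  -1  -3
  order 1: -1  -1  -1
  order 2: 0  0
  order 3: 0
The order-1 divided differences are all -1 (nonzero) and every higher order vanishes, so the data lies on a polynomial of degree exactly 1.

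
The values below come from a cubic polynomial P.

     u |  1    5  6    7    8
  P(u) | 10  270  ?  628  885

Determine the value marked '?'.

The 4 known points determine the degree-3 polynomial uniquely.
Write P(u) = au^3 + bu^2 + cu + d. Substituting each data point gives a linear system:
  a + b + c + d = 10
  125a + 25b + 5c + d = 270
  343a + 49b + 7c + d = 628
  512a + 64b + 8c + d = 885
Solving the system yields a = 1, b = 6, c = -2, d = 5.
So P(u) = u^3 + 6u^2 - 2u + 5.
Then P(6) = 425.

425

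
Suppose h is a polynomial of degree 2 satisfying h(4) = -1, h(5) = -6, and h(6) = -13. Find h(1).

Using the Lagrange interpolation formula with nodes 4, 5, 6:
  L_0(x) = (x - 5)(x - 6) / 2
  L_1(x) = (x - 4)(x - 6) / -1
  L_2(x) = (x - 4)(x - 5) / 2
Then h(x) = -1·L_0(x) - 6·L_1(x) - 13·L_2(x).
Expanding and collecting terms gives h(x) = -x^2 + 4x - 1.
Evaluating at x = 1: h(1) = 2.

2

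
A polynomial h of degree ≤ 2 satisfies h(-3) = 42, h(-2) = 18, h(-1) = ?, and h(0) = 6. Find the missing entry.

6

On equispaced nodes a degree-2 polynomial has vanishing third forward difference, so
  - h(-3) + 3·h(-2) - 3·h(-1) + h(0) = 0.
Substituting the known values and solving for h(-1):
  -3·h(-1) = -18
  h(-1) = 6.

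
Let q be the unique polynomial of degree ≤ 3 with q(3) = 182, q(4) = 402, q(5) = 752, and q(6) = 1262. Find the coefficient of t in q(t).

0

Write q(t) = at^3 + bt^2 + ct + d. Substituting each data point gives a linear system:
  27a + 9b + 3c + d = 182
  64a + 16b + 4c + d = 402
  125a + 25b + 5c + d = 752
  216a + 36b + 6c + d = 1262
Solving the system yields a = 5, b = 5, c = 0, d = 2.
So q(t) = 5t³ + 5t² + 2.
The coefficient of t is 0.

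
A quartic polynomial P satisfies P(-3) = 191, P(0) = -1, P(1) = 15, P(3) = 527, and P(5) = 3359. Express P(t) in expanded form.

P(t) = 4t^4 + 6t^3 + 4t^2 + 2t - 1

Using the Lagrange interpolation formula with nodes -3, 0, 1, 3, 5:
  L_0(t) = t(t - 1)(t - 3)(t - 5) / 576
  L_1(t) = (t + 3)(t - 1)(t - 3)(t - 5) / -45
  L_2(t) = (t + 3)t(t - 3)(t - 5) / 32
  L_3(t) = (t + 3)t(t - 1)(t - 5) / -72
  L_4(t) = (t + 3)t(t - 1)(t - 3) / 320
Then P(t) = 191·L_0(t) - 1·L_1(t) + 15·L_2(t) + 527·L_3(t) + 3359·L_4(t).
Expanding and collecting terms gives P(t) = 4t^4 + 6t^3 + 4t^2 + 2t - 1.
Check: P(5) = 3359. ✓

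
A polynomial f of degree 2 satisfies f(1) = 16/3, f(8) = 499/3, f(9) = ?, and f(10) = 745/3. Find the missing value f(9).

616/3

The 3 known points determine the degree-2 polynomial uniquely.
Write f(x) = ax^2 + bx + c. Substituting each data point gives a linear system:
  a + b + c = 16/3
  64a + 8b + c = 499/3
  100a + 10b + c = 745/3
Solving the system yields a = 2, b = 5, c = -5/3.
So f(x) = 2x^2 + 5x - 5/3.
Then f(9) = 616/3.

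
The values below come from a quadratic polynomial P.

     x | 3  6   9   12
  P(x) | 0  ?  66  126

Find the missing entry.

24

On equispaced nodes a degree-2 polynomial has vanishing third forward difference, so
  - P(3) + 3·P(6) - 3·P(9) + P(12) = 0.
Substituting the known values and solving for P(6):
  3·P(6) = 72
  P(6) = 24.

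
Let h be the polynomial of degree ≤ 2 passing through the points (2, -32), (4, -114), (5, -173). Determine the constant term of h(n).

Write h(n) = an^2 + bn + c. Substituting each data point gives a linear system:
  4a + 2b + c = -32
  16a + 4b + c = -114
  25a + 5b + c = -173
Solving the system yields a = -6, b = -5, c = 2.
So h(n) = -6n² - 5n + 2.
The constant term is 2.

2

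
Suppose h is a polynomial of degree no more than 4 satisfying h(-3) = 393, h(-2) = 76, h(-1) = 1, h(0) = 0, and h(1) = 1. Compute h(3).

201

Forward differences of the values at u = -3, -2, -1, 0, 1:
  h  : 393  76  1  0  1
  Δ  : -317  -75  -1  1
  Δ^2: 242  74  2
  Δ^3: -168  -72
  Δ^4: 96
The fourth differences are constant, confirming degree 4.
Interpolating (Newton forward form) and evaluating at u = 3 gives h(3) = 201.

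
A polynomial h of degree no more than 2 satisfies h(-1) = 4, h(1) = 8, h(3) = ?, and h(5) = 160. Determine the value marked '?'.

The 3 known points determine the degree-2 polynomial uniquely.
Write h(s) = as^2 + bs + c. Substituting each data point gives a linear system:
  a - b + c = 4
  a + b + c = 8
  25a + 5b + c = 160
Solving the system yields a = 6, b = 2, c = 0.
So h(s) = 6s^2 + 2s.
Then h(3) = 60.

60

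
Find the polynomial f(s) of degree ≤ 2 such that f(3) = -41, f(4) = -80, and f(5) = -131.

f(s) = -6s^2 + 3s + 4

Using the Lagrange interpolation formula with nodes 3, 4, 5:
  L_0(s) = (s - 4)(s - 5) / 2
  L_1(s) = (s - 3)(s - 5) / -1
  L_2(s) = (s - 3)(s - 4) / 2
Then f(s) = -41·L_0(s) - 80·L_1(s) - 131·L_2(s).
Expanding and collecting terms gives f(s) = -6s² + 3s + 4.
Check: f(3) = -41. ✓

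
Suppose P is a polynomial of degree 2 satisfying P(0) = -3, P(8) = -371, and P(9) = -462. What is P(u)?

Using the Lagrange interpolation formula with nodes 0, 8, 9:
  L_0(u) = (u - 8)(u - 9) / 72
  L_1(u) = u(u - 9) / -8
  L_2(u) = u(u - 8) / 9
Then P(u) = -3·L_0(u) - 371·L_1(u) - 462·L_2(u).
Expanding and collecting terms gives P(u) = -5u² - 6u - 3.
Check: P(9) = -462. ✓

P(u) = -5u^2 - 6u - 3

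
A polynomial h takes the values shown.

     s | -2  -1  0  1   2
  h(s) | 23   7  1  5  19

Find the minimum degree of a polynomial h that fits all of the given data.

2

Forward differences of the values at s = -2, -1, 0, 1, 2:
  h  : 23  7  1  5  19
  Δ  : -16  -6  4  14
  Δ^2: 10  10  10
  Δ^3: 0  0
  Δ^4: 0
The second differences are constant (10) and nonzero, while all higher differences vanish, so the minimal degree is 2.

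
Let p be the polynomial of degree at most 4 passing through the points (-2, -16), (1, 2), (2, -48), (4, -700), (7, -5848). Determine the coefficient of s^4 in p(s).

-2

Write p(s) = as^4 + bs^3 + cs^2 + ds + e. Substituting each data point gives a linear system:
  16a - 8b + 4c - 2d + e = -16
  a + b + c + d + e = 2
  16a + 8b + 4c + 2d + e = -48
  256a + 64b + 16c + 4d + e = -700
  2401a + 343b + 49c + 7d + e = -5848
Solving the system yields a = -2, b = -3, c = -1, d = 4, e = 4.
So p(s) = -2s^4 - 3s^3 - s^2 + 4s + 4.
The leading coefficient is -2.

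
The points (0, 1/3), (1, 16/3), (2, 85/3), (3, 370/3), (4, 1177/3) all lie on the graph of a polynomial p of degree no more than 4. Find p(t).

p(t) = 2t^4 - 3t^3 + 4t^2 + 2t + 1/3

Using the Lagrange interpolation formula with nodes 0, 1, 2, 3, 4:
  L_0(t) = (t - 1)(t - 2)(t - 3)(t - 4) / 24
  L_1(t) = t(t - 2)(t - 3)(t - 4) / -6
  L_2(t) = t(t - 1)(t - 3)(t - 4) / 4
  L_3(t) = t(t - 1)(t - 2)(t - 4) / -6
  L_4(t) = t(t - 1)(t - 2)(t - 3) / 24
Then p(t) = 1/3·L_0(t) + 16/3·L_1(t) + 85/3·L_2(t) + 370/3·L_3(t) + 1177/3·L_4(t).
Expanding and collecting terms gives p(t) = 2t^4 - 3t^3 + 4t^2 + 2t + 1/3.
Check: p(1) = 16/3. ✓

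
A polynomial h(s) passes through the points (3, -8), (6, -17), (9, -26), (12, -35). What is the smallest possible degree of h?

1

Forward differences of the values at s = 3, 6, 9, 12:
  h  : -8  -17  -26  -35
  Δ  : -9  -9  -9
  Δ^2: 0  0
  Δ^3: 0
The first differences are constant (-9) and nonzero, while all higher differences vanish, so the minimal degree is 1.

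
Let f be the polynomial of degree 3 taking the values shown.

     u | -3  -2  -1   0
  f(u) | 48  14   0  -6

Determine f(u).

Using the Lagrange interpolation formula with nodes -3, -2, -1, 0:
  L_0(u) = (u + 2)(u + 1)u / -6
  L_1(u) = (u + 3)(u + 1)u / 2
  L_2(u) = (u + 3)(u + 2)u / -2
  L_3(u) = (u + 3)(u + 2)(u + 1) / 6
Then f(u) = 48·L_0(u) + 14·L_1(u) + 0·L_2(u) - 6·L_3(u).
Expanding and collecting terms gives f(u) = -2u^3 - 2u^2 - 6u - 6.
Check: f(-1) = 0. ✓

f(u) = -2u^3 - 2u^2 - 6u - 6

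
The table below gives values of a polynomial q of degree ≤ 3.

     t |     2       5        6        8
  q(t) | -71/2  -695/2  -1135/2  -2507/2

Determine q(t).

q(t) = -2t^3 - 3t^2 - 5t + 5/2

Write q(t) = at^3 + bt^2 + ct + d. Substituting each data point gives a linear system:
  8a + 4b + 2c + d = -71/2
  125a + 25b + 5c + d = -695/2
  216a + 36b + 6c + d = -1135/2
  512a + 64b + 8c + d = -2507/2
Solving the system yields a = -2, b = -3, c = -5, d = 5/2.
So q(t) = -2t^3 - 3t^2 - 5t + 5/2.
Check: q(6) = -1135/2. ✓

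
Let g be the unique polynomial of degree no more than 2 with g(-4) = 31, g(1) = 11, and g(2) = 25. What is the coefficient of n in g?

5

Write g(n) = an^2 + bn + c. Substituting each data point gives a linear system:
  16a - 4b + c = 31
  a + b + c = 11
  4a + 2b + c = 25
Solving the system yields a = 3, b = 5, c = 3.
So g(n) = 3n^2 + 5n + 3.
The coefficient of n is 5.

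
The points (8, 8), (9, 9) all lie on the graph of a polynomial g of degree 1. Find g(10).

10

Write g(n) = an + b. Substituting each data point gives a linear system:
  8a + b = 8
  9a + b = 9
Solving the system yields a = 1, b = 0.
So g(n) = n.
Then g(10) = 10.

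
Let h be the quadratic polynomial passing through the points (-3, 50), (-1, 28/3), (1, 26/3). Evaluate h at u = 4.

Write h(u) = au^2 + bu + c. Substituting each data point gives a linear system:
  9a - 3b + c = 50
  a - b + c = 28/3
  a + b + c = 26/3
Solving the system yields a = 5, b = -1/3, c = 4.
So h(u) = 5u^2 - (1/3)u + 4.
Then h(4) = 248/3.

248/3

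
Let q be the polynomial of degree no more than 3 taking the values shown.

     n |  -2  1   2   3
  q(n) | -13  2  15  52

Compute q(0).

Using the Lagrange interpolation formula with nodes -2, 1, 2, 3:
  L_0(n) = (n - 1)(n - 2)(n - 3) / -60
  L_1(n) = (n + 2)(n - 2)(n - 3) / 6
  L_2(n) = (n + 2)(n - 1)(n - 3) / -4
  L_3(n) = (n + 2)(n - 1)(n - 2) / 10
Then q(n) = -13·L_0(n) + 2·L_1(n) + 15·L_2(n) + 52·L_3(n).
Expanding and collecting terms gives q(n) = 2n³ - n + 1.
Evaluating at n = 0: q(0) = 1.

1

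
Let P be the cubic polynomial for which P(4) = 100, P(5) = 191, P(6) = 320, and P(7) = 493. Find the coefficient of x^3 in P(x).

Write P(x) = ax^3 + bx^2 + cx + d. Substituting each data point gives a linear system:
  64a + 16b + 4c + d = 100
  125a + 25b + 5c + d = 191
  216a + 36b + 6c + d = 320
  343a + 49b + 7c + d = 493
Solving the system yields a = 1, b = 4, c = -6, d = -4.
So P(x) = x^3 + 4x^2 - 6x - 4.
The leading coefficient is 1.

1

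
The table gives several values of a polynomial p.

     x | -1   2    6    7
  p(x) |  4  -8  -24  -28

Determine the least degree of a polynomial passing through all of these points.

1

Divided differences on the nodes -1, 2, 6, 7:
  order 0: 4  -8  -24  -28
  order 1: -4  -4  -4
  order 2: 0  0
  order 3: 0
The order-1 divided differences are all -4 (nonzero) and every higher order vanishes, so the data lies on a polynomial of degree exactly 1.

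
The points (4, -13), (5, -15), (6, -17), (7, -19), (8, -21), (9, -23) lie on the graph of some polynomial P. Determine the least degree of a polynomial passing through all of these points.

Forward differences of the values at u = 4, 5, 6, 7, 8, 9:
  P  : -13  -15  -17  -19  -21  -23
  Δ  : -2  -2  -2  -2  -2
  Δ^2: 0  0  0  0
  Δ^3: 0  0  0
  Δ^4: 0  0
  Δ^5: 0
The first differences are constant (-2) and nonzero, while all higher differences vanish, so the minimal degree is 1.

1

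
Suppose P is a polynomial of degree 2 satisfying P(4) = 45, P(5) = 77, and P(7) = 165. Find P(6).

Using the Lagrange interpolation formula with nodes 4, 5, 7:
  L_0(x) = (x - 5)(x - 7) / 3
  L_1(x) = (x - 4)(x - 7) / -2
  L_2(x) = (x - 4)(x - 5) / 6
Then P(x) = 45·L_0(x) + 77·L_1(x) + 165·L_2(x).
Expanding and collecting terms gives P(x) = 4x² - 4x - 3.
Evaluating at x = 6: P(6) = 117.

117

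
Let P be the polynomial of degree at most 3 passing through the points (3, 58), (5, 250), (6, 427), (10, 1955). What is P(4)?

131

Using the Lagrange interpolation formula with nodes 3, 5, 6, 10:
  L_0(s) = (s - 5)(s - 6)(s - 10) / -42
  L_1(s) = (s - 3)(s - 6)(s - 10) / 10
  L_2(s) = (s - 3)(s - 5)(s - 10) / -12
  L_3(s) = (s - 3)(s - 5)(s - 6) / 140
Then P(s) = 58·L_0(s) + 250·L_1(s) + 427·L_2(s) + 1955·L_3(s).
Expanding and collecting terms gives P(s) = 2s^3 - s^2 + 6s - 5.
Evaluating at s = 4: P(4) = 131.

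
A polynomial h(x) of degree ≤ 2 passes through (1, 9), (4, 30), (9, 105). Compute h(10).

126

Using the Lagrange interpolation formula with nodes 1, 4, 9:
  L_0(x) = (x - 4)(x - 9) / 24
  L_1(x) = (x - 1)(x - 9) / -15
  L_2(x) = (x - 1)(x - 4) / 40
Then h(x) = 9·L_0(x) + 30·L_1(x) + 105·L_2(x).
Expanding and collecting terms gives h(x) = x^2 + 2x + 6.
Evaluating at x = 10: h(10) = 126.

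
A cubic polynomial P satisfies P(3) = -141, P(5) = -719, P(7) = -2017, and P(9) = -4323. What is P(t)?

P(t) = -6t^3 + 5t + 6

Write P(t) = at^3 + bt^2 + ct + d. Substituting each data point gives a linear system:
  27a + 9b + 3c + d = -141
  125a + 25b + 5c + d = -719
  343a + 49b + 7c + d = -2017
  729a + 81b + 9c + d = -4323
Solving the system yields a = -6, b = 0, c = 5, d = 6.
So P(t) = -6t³ + 5t + 6.
Check: P(5) = -719. ✓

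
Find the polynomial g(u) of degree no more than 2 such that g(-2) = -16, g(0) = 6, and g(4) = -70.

Using the Lagrange interpolation formula with nodes -2, 0, 4:
  L_0(u) = u(u - 4) / 12
  L_1(u) = (u + 2)(u - 4) / -8
  L_2(u) = (u + 2)u / 24
Then g(u) = -16·L_0(u) + 6·L_1(u) - 70·L_2(u).
Expanding and collecting terms gives g(u) = -5u² + u + 6.
Check: g(-2) = -16. ✓

g(u) = -5u^2 + u + 6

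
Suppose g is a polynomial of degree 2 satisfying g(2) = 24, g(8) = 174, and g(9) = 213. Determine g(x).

g(x) = 2x^2 + 5x + 6

Write g(x) = ax^2 + bx + c. Substituting each data point gives a linear system:
  4a + 2b + c = 24
  64a + 8b + c = 174
  81a + 9b + c = 213
Solving the system yields a = 2, b = 5, c = 6.
So g(x) = 2x^2 + 5x + 6.
Check: g(2) = 24. ✓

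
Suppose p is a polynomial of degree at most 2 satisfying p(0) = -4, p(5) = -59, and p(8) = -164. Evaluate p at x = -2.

Using the Lagrange interpolation formula with nodes 0, 5, 8:
  L_0(x) = (x - 5)(x - 8) / 40
  L_1(x) = x(x - 8) / -15
  L_2(x) = x(x - 5) / 24
Then p(x) = -4·L_0(x) - 59·L_1(x) - 164·L_2(x).
Expanding and collecting terms gives p(x) = -3x² + 4x - 4.
Evaluating at x = -2: p(-2) = -24.

-24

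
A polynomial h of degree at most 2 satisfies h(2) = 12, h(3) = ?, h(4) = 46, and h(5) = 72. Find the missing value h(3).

26

The 3 known points determine the degree-2 polynomial uniquely.
Write h(t) = at^2 + bt + c. Substituting each data point gives a linear system:
  4a + 2b + c = 12
  16a + 4b + c = 46
  25a + 5b + c = 72
Solving the system yields a = 3, b = -1, c = 2.
So h(t) = 3t^2 - t + 2.
Then h(3) = 26.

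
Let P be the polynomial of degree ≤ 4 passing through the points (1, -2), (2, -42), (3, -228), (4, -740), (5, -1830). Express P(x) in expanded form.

Write P(x) = ax^4 + bx^3 + cx^2 + dx + e. Substituting each data point gives a linear system:
  a + b + c + d + e = -2
  16a + 8b + 4c + 2d + e = -42
  81a + 27b + 9c + 3d + e = -228
  256a + 64b + 16c + 4d + e = -740
  625a + 125b + 25c + 5d + e = -1830
Solving the system yields a = -3, b = 0, c = 2, d = -1, e = 0.
So P(x) = -3x^4 + 2x^2 - x.
Check: P(5) = -1830. ✓

P(x) = -3x^4 + 2x^2 - x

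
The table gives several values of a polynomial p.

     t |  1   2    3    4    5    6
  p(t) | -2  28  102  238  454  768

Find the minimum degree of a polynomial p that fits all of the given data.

3

Forward differences of the values at t = 1, 2, 3, 4, 5, 6:
  p  : -2  28  102  238  454  768
  Δ  : 30  74  136  216  314
  Δ^2: 44  62  80  98
  Δ^3: 18  18  18
  Δ^4: 0  0
  Δ^5: 0
The third differences are constant (18) and nonzero, while all higher differences vanish, so the minimal degree is 3.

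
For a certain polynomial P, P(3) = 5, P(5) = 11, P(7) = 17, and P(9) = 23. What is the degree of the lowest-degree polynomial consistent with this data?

Forward differences of the values at u = 3, 5, 7, 9:
  P  : 5  11  17  23
  Δ  : 6  6  6
  Δ^2: 0  0
  Δ^3: 0
The first differences are constant (6) and nonzero, while all higher differences vanish, so the minimal degree is 1.

1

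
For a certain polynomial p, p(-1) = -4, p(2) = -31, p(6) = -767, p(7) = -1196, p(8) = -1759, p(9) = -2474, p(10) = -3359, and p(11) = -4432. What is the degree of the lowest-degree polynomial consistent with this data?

3

Divided differences on the nodes -1, 2, 6, 7, 8, 9, 10, 11:
  order 0: -4  -31  -767  -1196  -1759  -2474  -3359  -4432
  order 1: -9  -184  -429  -563  -715  -885  -1073
  order 2: -25  -49  -67  -76  -85  -94
  order 3: -3  -3  -3  -3  -3
  order 4: 0  0  0  0
  order 5: 0  0  0
  order 6: 0  0
  order 7: 0
The order-3 divided differences are all -3 (nonzero) and every higher order vanishes, so the data lies on a polynomial of degree exactly 3.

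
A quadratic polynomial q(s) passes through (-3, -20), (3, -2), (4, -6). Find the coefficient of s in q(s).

Write q(s) = as^2 + bs + c. Substituting each data point gives a linear system:
  9a - 3b + c = -20
  9a + 3b + c = -2
  16a + 4b + c = -6
Solving the system yields a = -1, b = 3, c = -2.
So q(s) = -s^2 + 3s - 2.
The coefficient of s is 3.

3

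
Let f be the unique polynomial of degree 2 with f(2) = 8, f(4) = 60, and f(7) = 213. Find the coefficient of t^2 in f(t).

5

Write f(t) = at^2 + bt + c. Substituting each data point gives a linear system:
  4a + 2b + c = 8
  16a + 4b + c = 60
  49a + 7b + c = 213
Solving the system yields a = 5, b = -4, c = -4.
So f(t) = 5t^2 - 4t - 4.
The leading coefficient is 5.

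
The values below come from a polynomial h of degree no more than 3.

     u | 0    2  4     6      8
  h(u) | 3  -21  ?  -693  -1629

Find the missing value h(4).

-205

On equispaced nodes a degree-3 polynomial has vanishing fourth forward difference, so
  h(0) - 4·h(2) + 6·h(4) - 4·h(6) + h(8) = 0.
Substituting the known values and solving for h(4):
  6·h(4) = -1230
  h(4) = -205.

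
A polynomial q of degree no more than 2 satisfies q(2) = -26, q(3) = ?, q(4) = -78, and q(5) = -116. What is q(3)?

On equispaced nodes a degree-2 polynomial has vanishing third forward difference, so
  - q(2) + 3·q(3) - 3·q(4) + q(5) = 0.
Substituting the known values and solving for q(3):
  3·q(3) = -144
  q(3) = -48.

-48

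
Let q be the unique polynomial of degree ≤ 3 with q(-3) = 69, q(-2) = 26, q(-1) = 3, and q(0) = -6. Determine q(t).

Using the Lagrange interpolation formula with nodes -3, -2, -1, 0:
  L_0(t) = (t + 2)(t + 1)t / -6
  L_1(t) = (t + 3)(t + 1)t / 2
  L_2(t) = (t + 3)(t + 2)t / -2
  L_3(t) = (t + 3)(t + 2)(t + 1) / 6
Then q(t) = 69·L_0(t) + 26·L_1(t) + 3·L_2(t) - 6·L_3(t).
Expanding and collecting terms gives q(t) = -t^3 + 4t^2 - 4t - 6.
Check: q(-2) = 26. ✓

q(t) = -t^3 + 4t^2 - 4t - 6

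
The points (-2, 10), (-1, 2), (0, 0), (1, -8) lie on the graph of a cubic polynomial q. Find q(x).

Using the Lagrange interpolation formula with nodes -2, -1, 0, 1:
  L_0(x) = (x + 1)x(x - 1) / -6
  L_1(x) = (x + 2)x(x - 1) / 2
  L_2(x) = (x + 2)(x + 1)(x - 1) / -2
  L_3(x) = (x + 2)(x + 1)x / 6
Then q(x) = 10·L_0(x) + 2·L_1(x) + 0·L_2(x) - 8·L_3(x).
Expanding and collecting terms gives q(x) = -2x^3 - 3x^2 - 3x.
Check: q(-2) = 10. ✓

q(x) = -2x^3 - 3x^2 - 3x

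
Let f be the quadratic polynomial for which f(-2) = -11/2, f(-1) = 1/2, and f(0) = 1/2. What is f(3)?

Forward differences of the values at s = -2, -1, 0:
  f  : -11/2  1/2  1/2
  Δ  : 6  0
  Δ^2: -6
The second differences are constant, confirming degree 2.
Interpolating (Newton forward form) and evaluating at s = 3 gives f(3) = -71/2.

-71/2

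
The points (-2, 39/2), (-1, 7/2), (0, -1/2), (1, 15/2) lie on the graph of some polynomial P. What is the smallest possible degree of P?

2

Forward differences of the values at n = -2, -1, 0, 1:
  P  : 39/2  7/2  -1/2  15/2
  Δ  : -16  -4  8
  Δ^2: 12  12
  Δ^3: 0
The second differences are constant (12) and nonzero, while all higher differences vanish, so the minimal degree is 2.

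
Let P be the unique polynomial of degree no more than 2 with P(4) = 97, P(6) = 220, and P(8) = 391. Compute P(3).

Write P(n) = an^2 + bn + c. Substituting each data point gives a linear system:
  16a + 4b + c = 97
  36a + 6b + c = 220
  64a + 8b + c = 391
Solving the system yields a = 6, b = 3/2, c = -5.
So P(n) = 6n^2 + (3/2)n - 5.
Then P(3) = 107/2.

107/2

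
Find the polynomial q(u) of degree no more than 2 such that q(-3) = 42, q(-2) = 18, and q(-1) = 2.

Write q(u) = au^2 + bu + c. Substituting each data point gives a linear system:
  9a - 3b + c = 42
  4a - 2b + c = 18
  a - b + c = 2
Solving the system yields a = 4, b = -4, c = -6.
So q(u) = 4u^2 - 4u - 6.
Check: q(-1) = 2. ✓

q(u) = 4u^2 - 4u - 6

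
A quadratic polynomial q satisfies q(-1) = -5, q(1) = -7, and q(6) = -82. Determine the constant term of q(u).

Write q(u) = au^2 + bu + c. Substituting each data point gives a linear system:
  a - b + c = -5
  a + b + c = -7
  36a + 6b + c = -82
Solving the system yields a = -2, b = -1, c = -4.
So q(u) = -2u^2 - u - 4.
The constant term is -4.

-4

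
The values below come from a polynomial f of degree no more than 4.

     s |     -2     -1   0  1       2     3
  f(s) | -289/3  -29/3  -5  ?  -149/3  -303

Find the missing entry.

On equispaced nodes a degree-4 polynomial has vanishing fifth forward difference, so
  - f(-2) + 5·f(-1) - 10·f(0) + 10·f(1) - 5·f(2) + f(3) = 0.
Substituting the known values and solving for f(1):
  10·f(1) = -130/3
  f(1) = -13/3.

-13/3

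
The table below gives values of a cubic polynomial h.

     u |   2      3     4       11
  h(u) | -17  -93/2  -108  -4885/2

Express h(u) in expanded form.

h(u) = -2u^3 + 2u^2 - (3/2)u - 6

Using the Lagrange interpolation formula with nodes 2, 3, 4, 11:
  L_0(u) = (u - 3)(u - 4)(u - 11) / -18
  L_1(u) = (u - 2)(u - 4)(u - 11) / 8
  L_2(u) = (u - 2)(u - 3)(u - 11) / -14
  L_3(u) = (u - 2)(u - 3)(u - 4) / 504
Then h(u) = -17·L_0(u) - 93/2·L_1(u) - 108·L_2(u) - 4885/2·L_3(u).
Expanding and collecting terms gives h(u) = -2u^3 + 2u^2 - (3/2)u - 6.
Check: h(3) = -93/2. ✓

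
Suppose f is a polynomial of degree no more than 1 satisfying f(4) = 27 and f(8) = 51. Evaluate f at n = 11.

69

Using the Lagrange interpolation formula with nodes 4, 8:
  L_0(n) = (n - 8) / -4
  L_1(n) = (n - 4) / 4
Then f(n) = 27·L_0(n) + 51·L_1(n).
Expanding and collecting terms gives f(n) = 6n + 3.
Evaluating at n = 11: f(11) = 69.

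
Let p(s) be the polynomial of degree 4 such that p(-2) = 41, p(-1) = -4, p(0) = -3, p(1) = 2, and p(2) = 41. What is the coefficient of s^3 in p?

-1

Write p(s) = as^4 + bs^3 + cs^2 + ds + e. Substituting each data point gives a linear system:
  16a - 8b + 4c - 2d + e = 41
  a - b + c - d + e = -4
  e = -3
  a + b + c + d + e = 2
  16a + 8b + 4c + 2d + e = 41
Solving the system yields a = 3, b = -1, c = -1, d = 4, e = -3.
So p(s) = 3s⁴ - s³ - s² + 4s - 3.
The coefficient of s^3 is -1.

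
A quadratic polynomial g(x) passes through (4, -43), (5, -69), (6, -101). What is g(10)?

Using the Lagrange interpolation formula with nodes 4, 5, 6:
  L_0(x) = (x - 5)(x - 6) / 2
  L_1(x) = (x - 4)(x - 6) / -1
  L_2(x) = (x - 4)(x - 5) / 2
Then g(x) = -43·L_0(x) - 69·L_1(x) - 101·L_2(x).
Expanding and collecting terms gives g(x) = -3x^2 + x + 1.
Evaluating at x = 10: g(10) = -289.

-289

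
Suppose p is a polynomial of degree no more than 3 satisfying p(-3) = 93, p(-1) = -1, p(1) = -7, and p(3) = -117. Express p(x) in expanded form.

Using the Lagrange interpolation formula with nodes -3, -1, 1, 3:
  L_0(x) = (x + 1)(x - 1)(x - 3) / -48
  L_1(x) = (x + 3)(x - 1)(x - 3) / 16
  L_2(x) = (x + 3)(x + 1)(x - 3) / -16
  L_3(x) = (x + 3)(x + 1)(x - 1) / 48
Then p(x) = 93·L_0(x) - 1·L_1(x) - 7·L_2(x) - 117·L_3(x).
Expanding and collecting terms gives p(x) = -4x^3 - x^2 + x - 3.
Check: p(1) = -7. ✓

p(x) = -4x^3 - x^2 + x - 3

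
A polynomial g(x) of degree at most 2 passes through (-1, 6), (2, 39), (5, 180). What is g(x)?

Using the Lagrange interpolation formula with nodes -1, 2, 5:
  L_0(x) = (x - 2)(x - 5) / 18
  L_1(x) = (x + 1)(x - 5) / -9
  L_2(x) = (x + 1)(x - 2) / 18
Then g(x) = 6·L_0(x) + 39·L_1(x) + 180·L_2(x).
Expanding and collecting terms gives g(x) = 6x² + 5x + 5.
Check: g(2) = 39. ✓

g(x) = 6x^2 + 5x + 5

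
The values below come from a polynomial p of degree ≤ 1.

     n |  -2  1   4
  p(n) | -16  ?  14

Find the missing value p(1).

-1

The 2 known points determine the degree-1 polynomial uniquely.
Write p(n) = an + b. Substituting each data point gives a linear system:
  -2a + b = -16
  4a + b = 14
Solving the system yields a = 5, b = -6.
So p(n) = 5n - 6.
Then p(1) = -1.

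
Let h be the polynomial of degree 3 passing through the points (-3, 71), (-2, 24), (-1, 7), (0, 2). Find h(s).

h(s) = -3s^3 - 3s^2 - 5s + 2

Using the Lagrange interpolation formula with nodes -3, -2, -1, 0:
  L_0(s) = (s + 2)(s + 1)s / -6
  L_1(s) = (s + 3)(s + 1)s / 2
  L_2(s) = (s + 3)(s + 2)s / -2
  L_3(s) = (s + 3)(s + 2)(s + 1) / 6
Then h(s) = 71·L_0(s) + 24·L_1(s) + 7·L_2(s) + 2·L_3(s).
Expanding and collecting terms gives h(s) = -3s^3 - 3s^2 - 5s + 2.
Check: h(-1) = 7. ✓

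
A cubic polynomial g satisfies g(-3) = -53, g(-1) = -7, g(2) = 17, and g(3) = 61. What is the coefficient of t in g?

1

Write g(t) = at^3 + bt^2 + ct + d. Substituting each data point gives a linear system:
  -27a + 9b - 3c + d = -53
  -a + b - c + d = -7
  8a + 4b + 2c + d = 17
  27a + 9b + 3c + d = 61
Solving the system yields a = 2, b = 1, c = 1, d = -5.
So g(t) = 2t^3 + t^2 + t - 5.
The coefficient of t is 1.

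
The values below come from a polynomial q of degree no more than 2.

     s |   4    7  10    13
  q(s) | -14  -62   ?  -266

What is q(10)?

-146

The 3 known points determine the degree-2 polynomial uniquely.
Write q(s) = as^2 + bs + c. Substituting each data point gives a linear system:
  16a + 4b + c = -14
  49a + 7b + c = -62
  169a + 13b + c = -266
Solving the system yields a = -2, b = 6, c = -6.
So q(s) = -2s^2 + 6s - 6.
Then q(10) = -146.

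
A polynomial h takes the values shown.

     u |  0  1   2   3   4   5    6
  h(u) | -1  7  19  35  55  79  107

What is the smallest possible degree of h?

2

Forward differences of the values at u = 0, 1, 2, 3, 4, 5, 6:
  h  : -1  7  19  35  55  79  107
  Δ  : 8  12  16  20  24  28
  Δ^2: 4  4  4  4  4
  Δ^3: 0  0  0  0
  Δ^4: 0  0  0
  Δ^5: 0  0
  Δ^6: 0
The second differences are constant (4) and nonzero, while all higher differences vanish, so the minimal degree is 2.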